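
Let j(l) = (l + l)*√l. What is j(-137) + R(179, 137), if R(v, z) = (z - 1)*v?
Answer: 24344 - 274*I*√137 ≈ 24344.0 - 3207.1*I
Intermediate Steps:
j(l) = 2*l^(3/2) (j(l) = (2*l)*√l = 2*l^(3/2))
R(v, z) = v*(-1 + z) (R(v, z) = (-1 + z)*v = v*(-1 + z))
j(-137) + R(179, 137) = 2*(-137)^(3/2) + 179*(-1 + 137) = 2*(-137*I*√137) + 179*136 = -274*I*√137 + 24344 = 24344 - 274*I*√137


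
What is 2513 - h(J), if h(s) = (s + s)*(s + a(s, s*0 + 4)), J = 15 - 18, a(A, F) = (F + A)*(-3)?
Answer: 2477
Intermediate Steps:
a(A, F) = -3*A - 3*F (a(A, F) = (A + F)*(-3) = -3*A - 3*F)
J = -3
h(s) = 2*s*(-12 - 2*s) (h(s) = (s + s)*(s + (-3*s - 3*(s*0 + 4))) = (2*s)*(s + (-3*s - 3*(0 + 4))) = (2*s)*(s + (-3*s - 3*4)) = (2*s)*(s + (-3*s - 12)) = (2*s)*(s + (-12 - 3*s)) = (2*s)*(-12 - 2*s) = 2*s*(-12 - 2*s))
2513 - h(J) = 2513 - (-4)*(-3)*(6 - 3) = 2513 - (-4)*(-3)*3 = 2513 - 1*36 = 2513 - 36 = 2477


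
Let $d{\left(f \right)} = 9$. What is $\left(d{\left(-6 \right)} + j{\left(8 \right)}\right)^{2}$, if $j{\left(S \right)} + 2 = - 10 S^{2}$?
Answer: $400689$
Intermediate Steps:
$j{\left(S \right)} = -2 - 10 S^{2}$
$\left(d{\left(-6 \right)} + j{\left(8 \right)}\right)^{2} = \left(9 - \left(2 + 10 \cdot 8^{2}\right)\right)^{2} = \left(9 - 642\right)^{2} = \left(-633\right)^{2} = 400689$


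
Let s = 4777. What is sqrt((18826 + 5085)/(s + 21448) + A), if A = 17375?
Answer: sqrt(478011767014)/5245 ≈ 131.82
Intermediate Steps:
sqrt((18826 + 5085)/(s + 21448) + A) = sqrt((18826 + 5085)/(4777 + 21448) + 17375) = sqrt(23911/26225 + 17375) = sqrt(455683286/26225) = sqrt(478011767014)/5245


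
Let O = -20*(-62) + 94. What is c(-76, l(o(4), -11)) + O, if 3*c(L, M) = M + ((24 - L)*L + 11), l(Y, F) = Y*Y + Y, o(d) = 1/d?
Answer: -19129/16 ≈ -1195.6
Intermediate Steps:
o(d) = 1/d
O = 1334 (O = 1240 + 94 = 1334)
l(Y, F) = Y + Y² (l(Y, F) = Y² + Y = Y + Y²)
c(L, M) = 11/3 + M/3 + L*(24 - L)/3 (c(L, M) = (M + ((24 - L)*L + 11))/3 = (M + (L*(24 - L) + 11))/3 = (M + (11 + L*(24 - L)))/3 = (11 + M + L*(24 - L))/3 = 11/3 + M/3 + L*(24 - L)/3)
c(-76, l(o(4), -11)) + O = (11/3 + 8*(-76) - ⅓*(-76)² + ((1 + 1/4)/4)/3) + 1334 = (11/3 - 608 - ⅓*5776 + ((1 + ¼)/4)/3) + 1334 = (11/3 - 608 - 5776/3 + ((¼)*(5/4))/3) + 1334 = (11/3 - 608 - 5776/3 + (⅓)*(5/16)) + 1334 = (11/3 - 608 - 5776/3 + 5/48) + 1334 = -40473/16 + 1334 = -19129/16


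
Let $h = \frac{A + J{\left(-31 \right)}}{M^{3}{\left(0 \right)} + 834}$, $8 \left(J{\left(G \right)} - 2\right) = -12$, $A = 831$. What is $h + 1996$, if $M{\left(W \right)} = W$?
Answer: $\frac{3330991}{1668} \approx 1997.0$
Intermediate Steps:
$J{\left(G \right)} = \frac{1}{2}$ ($J{\left(G \right)} = 2 + \frac{1}{8} \left(-12\right) = 2 - \frac{3}{2} = \frac{1}{2}$)
$h = \frac{1663}{1668}$ ($h = \frac{831 + \frac{1}{2}}{0^{3} + 834} = \frac{1663}{2 \left(0 + 834\right)} = \frac{1663}{2 \cdot 834} = \frac{1663}{2} \cdot \frac{1}{834} = \frac{1663}{1668} \approx 0.997$)
$h + 1996 = \frac{1663}{1668} + 1996 = \frac{3330991}{1668}$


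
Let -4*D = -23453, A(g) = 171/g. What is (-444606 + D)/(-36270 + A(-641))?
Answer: 1124936411/92996964 ≈ 12.096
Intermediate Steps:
D = 23453/4 (D = -¼*(-23453) = 23453/4 ≈ 5863.3)
(-444606 + D)/(-36270 + A(-641)) = (-444606 + 23453/4)/(-36270 + 171/(-641)) = -1754971/(4*(-36270 + 171*(-1/641))) = -1754971/(4*(-36270 - 171/641)) = -1754971/(4*(-23249241/641)) = -1754971/4*(-641/23249241) = 1124936411/92996964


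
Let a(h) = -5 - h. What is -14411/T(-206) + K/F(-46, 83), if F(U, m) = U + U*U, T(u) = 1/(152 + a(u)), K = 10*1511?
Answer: -1053024670/207 ≈ -5.0871e+6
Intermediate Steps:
K = 15110
T(u) = 1/(147 - u) (T(u) = 1/(152 + (-5 - u)) = 1/(147 - u))
F(U, m) = U + U**2
-14411/T(-206) + K/F(-46, 83) = -14411/((-1/(-147 - 206))) + 15110/((-46*(1 - 46))) = -14411/((-1/(-353))) + 15110/((-46*(-45))) = -14411/((-1*(-1/353))) + 15110/2070 = -14411/1/353 + 15110*(1/2070) = -14411*353 + 1511/207 = -5087083 + 1511/207 = -1053024670/207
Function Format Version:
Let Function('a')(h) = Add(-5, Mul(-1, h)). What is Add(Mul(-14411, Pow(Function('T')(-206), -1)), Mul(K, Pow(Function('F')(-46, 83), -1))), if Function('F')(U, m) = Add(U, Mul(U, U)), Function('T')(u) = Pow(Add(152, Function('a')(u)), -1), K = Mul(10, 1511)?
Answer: Rational(-1053024670, 207) ≈ -5.0871e+6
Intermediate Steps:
K = 15110
Function('T')(u) = Pow(Add(147, Mul(-1, u)), -1) (Function('T')(u) = Pow(Add(152, Add(-5, Mul(-1, u))), -1) = Pow(Add(147, Mul(-1, u)), -1))
Function('F')(U, m) = Add(U, Pow(U, 2))
Add(Mul(-14411, Pow(Function('T')(-206), -1)), Mul(K, Pow(Function('F')(-46, 83), -1))) = Add(Mul(-14411, Pow(Mul(-1, Pow(Add(-147, -206), -1)), -1)), Mul(15110, Pow(Mul(-46, Add(1, -46)), -1))) = Add(Mul(-14411, Pow(Mul(-1, Pow(-353, -1)), -1)), Mul(15110, Pow(Mul(-46, -45), -1))) = Add(Mul(-14411, Pow(Mul(-1, Rational(-1, 353)), -1)), Mul(15110, Pow(2070, -1))) = Add(Mul(-14411, Pow(Rational(1, 353), -1)), Mul(15110, Rational(1, 2070))) = Add(Mul(-14411, 353), Rational(1511, 207)) = Add(-5087083, Rational(1511, 207)) = Rational(-1053024670, 207)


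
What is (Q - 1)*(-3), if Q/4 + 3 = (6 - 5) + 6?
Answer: -45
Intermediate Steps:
Q = 16 (Q = -12 + 4*((6 - 5) + 6) = -12 + 4*(1 + 6) = -12 + 4*7 = -12 + 28 = 16)
(Q - 1)*(-3) = (16 - 1)*(-3) = 15*(-3) = -45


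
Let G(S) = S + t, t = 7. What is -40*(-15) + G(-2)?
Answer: 605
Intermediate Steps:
G(S) = 7 + S (G(S) = S + 7 = 7 + S)
-40*(-15) + G(-2) = -40*(-15) + (7 - 2) = 600 + 5 = 605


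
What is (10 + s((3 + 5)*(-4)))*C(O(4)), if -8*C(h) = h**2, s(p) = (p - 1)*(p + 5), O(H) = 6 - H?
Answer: -901/2 ≈ -450.50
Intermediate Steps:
s(p) = (-1 + p)*(5 + p)
C(h) = -h**2/8
(10 + s((3 + 5)*(-4)))*C(O(4)) = (10 + (-5 + ((3 + 5)*(-4))**2 + 4*((3 + 5)*(-4))))*(-(6 - 1*4)**2/8) = (10 + (-5 + (8*(-4))**2 + 4*(8*(-4))))*(-(6 - 4)**2/8) = (10 + (-5 + (-32)**2 + 4*(-32)))*(-1/8*2**2) = (10 + (-5 + 1024 - 128))*(-1/8*4) = (10 + 891)*(-1/2) = 901*(-1/2) = -901/2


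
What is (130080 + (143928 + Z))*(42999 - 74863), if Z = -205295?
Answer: -2189471032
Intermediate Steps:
(130080 + (143928 + Z))*(42999 - 74863) = (130080 + (143928 - 205295))*(42999 - 74863) = (130080 - 61367)*(-31864) = 68713*(-31864) = -2189471032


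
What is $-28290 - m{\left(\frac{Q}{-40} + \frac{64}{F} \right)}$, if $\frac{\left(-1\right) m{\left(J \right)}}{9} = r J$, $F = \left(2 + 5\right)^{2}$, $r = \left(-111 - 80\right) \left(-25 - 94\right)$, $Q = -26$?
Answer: $\frac{52059891}{140} \approx 3.7186 \cdot 10^{5}$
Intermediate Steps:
$r = 22729$ ($r = \left(-191\right) \left(-119\right) = 22729$)
$F = 49$ ($F = 7^{2} = 49$)
$m{\left(J \right)} = - 204561 J$ ($m{\left(J \right)} = - 9 \cdot 22729 J = - 204561 J$)
$-28290 - m{\left(\frac{Q}{-40} + \frac{64}{F} \right)} = -28290 - - 204561 \left(- \frac{26}{-40} + \frac{64}{49}\right) = -28290 - - 204561 \left(\left(-26\right) \left(- \frac{1}{40}\right) + 64 \cdot \frac{1}{49}\right) = -28290 - - 204561 \left(\frac{13}{20} + \frac{64}{49}\right) = -28290 - \left(-204561\right) \frac{1917}{980} = -28290 - - \frac{56020491}{140} = -28290 + \frac{56020491}{140} = \frac{52059891}{140}$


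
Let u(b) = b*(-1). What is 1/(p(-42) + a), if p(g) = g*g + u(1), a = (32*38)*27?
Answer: 1/34595 ≈ 2.8906e-5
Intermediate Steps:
u(b) = -b
a = 32832 (a = 1216*27 = 32832)
p(g) = -1 + g² (p(g) = g*g - 1*1 = g² - 1 = -1 + g²)
1/(p(-42) + a) = 1/((-1 + (-42)²) + 32832) = 1/((-1 + 1764) + 32832) = 1/(1763 + 32832) = 1/34595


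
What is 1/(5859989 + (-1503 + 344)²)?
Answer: 1/7203270 ≈ 1.3883e-7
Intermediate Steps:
1/(5859989 + (-1503 + 344)²) = 1/(5859989 + (-1159)²) = 1/(5859989 + 1343281) = 1/7203270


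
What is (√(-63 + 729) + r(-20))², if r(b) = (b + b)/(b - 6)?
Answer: 112954/169 + 120*√74/13 ≈ 747.77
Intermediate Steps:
r(b) = 2*b/(-6 + b) (r(b) = (2*b)/(-6 + b) = 2*b/(-6 + b))
(√(-63 + 729) + r(-20))² = (√(-63 + 729) + 2*(-20)/(-6 - 20))² = (√666 + 2*(-20)/(-26))² = (3*√74 + 2*(-20)*(-1/26))² = (3*√74 + 20/13)² = (20/13 + 3*√74)²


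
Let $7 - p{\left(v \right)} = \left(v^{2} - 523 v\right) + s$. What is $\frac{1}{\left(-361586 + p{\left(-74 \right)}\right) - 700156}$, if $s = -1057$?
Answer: $- \frac{1}{1104856} \approx -9.051 \cdot 10^{-7}$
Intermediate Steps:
$p{\left(v \right)} = 1064 - v^{2} + 523 v$ ($p{\left(v \right)} = 7 - \left(\left(v^{2} - 523 v\right) - 1057\right) = 7 - \left(-1057 + v^{2} - 523 v\right) = 7 + \left(1057 - v^{2} + 523 v\right) = 1064 - v^{2} + 523 v$)
$\frac{1}{\left(-361586 + p{\left(-74 \right)}\right) - 700156} = \frac{1}{\left(-361586 + \left(1064 - \left(-74\right)^{2} + 523 \left(-74\right)\right)\right) - 700156} = \frac{1}{\left(-361586 - 43114\right) - 700156} = \frac{1}{-404700 - 700156} = \frac{1}{-1104856} = - \frac{1}{1104856}$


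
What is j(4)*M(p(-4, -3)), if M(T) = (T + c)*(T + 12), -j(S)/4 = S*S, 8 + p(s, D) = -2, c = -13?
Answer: 2944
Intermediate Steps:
p(s, D) = -10 (p(s, D) = -8 - 2 = -10)
j(S) = -4*S² (j(S) = -4*S*S = -4*S²)
M(T) = (-13 + T)*(12 + T) (M(T) = (T - 13)*(T + 12) = (-13 + T)*(12 + T))
j(4)*M(p(-4, -3)) = (-4*4²)*(-156 + (-10)² - 1*(-10)) = (-4*16)*(-156 + 100 + 10) = -64*(-46) = 2944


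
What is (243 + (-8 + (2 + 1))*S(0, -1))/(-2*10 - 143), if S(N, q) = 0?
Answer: -243/163 ≈ -1.4908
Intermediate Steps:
(243 + (-8 + (2 + 1))*S(0, -1))/(-2*10 - 143) = (243 + (-8 + (2 + 1))*0)/(-2*10 - 143) = (243 + (-8 + 3)*0)/(-20 - 143) = (243 - 5*0)/(-163) = (243 + 0)*(-1/163) = 243*(-1/163) = -243/163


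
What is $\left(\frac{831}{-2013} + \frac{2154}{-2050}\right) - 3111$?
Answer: $- \frac{2140674617}{687775} \approx -3112.5$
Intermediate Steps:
$\left(\frac{831}{-2013} + \frac{2154}{-2050}\right) - 3111 = \left(831 \left(- \frac{1}{2013}\right) + 2154 \left(- \frac{1}{2050}\right)\right) - 3111 = \left(- \frac{277}{671} - \frac{1077}{1025}\right) - 3111 = - \frac{1006592}{687775} - 3111 = - \frac{2140674617}{687775}$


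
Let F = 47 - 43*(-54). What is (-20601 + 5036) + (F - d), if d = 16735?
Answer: -29931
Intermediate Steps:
F = 2369 (F = 47 + 2322 = 2369)
(-20601 + 5036) + (F - d) = (-20601 + 5036) + (2369 - 1*16735) = -15565 + (2369 - 16735) = -15565 - 14366 = -29931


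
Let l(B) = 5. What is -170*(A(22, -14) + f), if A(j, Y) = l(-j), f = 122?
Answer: -21590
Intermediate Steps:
A(j, Y) = 5
-170*(A(22, -14) + f) = -170*(5 + 122) = -170*127 = -21590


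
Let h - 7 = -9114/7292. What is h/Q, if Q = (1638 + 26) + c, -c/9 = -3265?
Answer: 20965/113204654 ≈ 0.00018520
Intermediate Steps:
c = 29385 (c = -9*(-3265) = 29385)
h = 20965/3646 (h = 7 - 9114/7292 = 7 - 9114*1/7292 = 7 - 4557/3646 = 20965/3646 ≈ 5.7501)
Q = 31049 (Q = (1638 + 26) + 29385 = 1664 + 29385 = 31049)
h/Q = (20965/3646)/31049 = (20965/3646)*(1/31049) = 20965/113204654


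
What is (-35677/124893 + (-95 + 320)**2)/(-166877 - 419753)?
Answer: -3161336224/36632990295 ≈ -0.086298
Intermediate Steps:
(-35677/124893 + (-95 + 320)**2)/(-166877 - 419753) = (-35677*1/124893 + 225**2)/(-586630) = (-35677/124893 + 50625)*(-1/586630) = (6322672448/124893)*(-1/586630) = -3161336224/36632990295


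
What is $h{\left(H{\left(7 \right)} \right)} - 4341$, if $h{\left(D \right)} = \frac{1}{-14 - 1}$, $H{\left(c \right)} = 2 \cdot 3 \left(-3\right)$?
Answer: $- \frac{65116}{15} \approx -4341.1$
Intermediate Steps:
$H{\left(c \right)} = -18$ ($H{\left(c \right)} = 6 \left(-3\right) = -18$)
$h{\left(D \right)} = - \frac{1}{15}$ ($h{\left(D \right)} = \frac{1}{-15} = - \frac{1}{15}$)
$h{\left(H{\left(7 \right)} \right)} - 4341 = - \frac{1}{15} - 4341 = - \frac{65116}{15}$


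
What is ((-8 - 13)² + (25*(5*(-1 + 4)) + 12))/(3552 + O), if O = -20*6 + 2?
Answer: 414/1717 ≈ 0.24112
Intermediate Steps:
O = -118 (O = -20*6 + 2 = -120 + 2 = -118)
((-8 - 13)² + (25*(5*(-1 + 4)) + 12))/(3552 + O) = ((-8 - 13)² + (25*(5*(-1 + 4)) + 12))/(3552 - 118) = ((-21)² + (25*(5*3) + 12))/3434 = (441 + (25*15 + 12))*(1/3434) = (441 + (375 + 12))*(1/3434) = (441 + 387)*(1/3434) = 828*(1/3434) = 414/1717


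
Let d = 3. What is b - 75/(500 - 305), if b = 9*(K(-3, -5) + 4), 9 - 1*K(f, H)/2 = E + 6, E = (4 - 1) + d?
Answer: -239/13 ≈ -18.385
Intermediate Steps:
E = 6 (E = (4 - 1) + 3 = 3 + 3 = 6)
K(f, H) = -6 (K(f, H) = 18 - 2*(6 + 6) = 18 - 2*12 = 18 - 24 = -6)
b = -18 (b = 9*(-6 + 4) = 9*(-2) = -18)
b - 75/(500 - 305) = -18 - 75/(500 - 305) = -18 - 75/195 = -18 + (1/195)*(-75) = -18 - 5/13 = -239/13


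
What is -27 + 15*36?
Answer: 513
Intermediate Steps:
-27 + 15*36 = -27 + 540 = 513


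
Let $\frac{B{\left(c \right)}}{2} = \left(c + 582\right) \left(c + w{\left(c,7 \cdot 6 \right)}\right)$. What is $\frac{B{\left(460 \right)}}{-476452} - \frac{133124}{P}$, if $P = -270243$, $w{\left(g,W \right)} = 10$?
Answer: $- \frac{50317604398}{32189454459} \approx -1.5632$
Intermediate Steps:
$B{\left(c \right)} = 2 \left(10 + c\right) \left(582 + c\right)$ ($B{\left(c \right)} = 2 \left(c + 582\right) \left(c + 10\right) = 2 \left(582 + c\right) \left(10 + c\right) = 2 \left(10 + c\right) \left(582 + c\right)$)
$\frac{B{\left(460 \right)}}{-476452} - \frac{133124}{P} = \frac{11640 + 2 \cdot 460^{2} + 1184 \cdot 460}{-476452} - \frac{133124}{-270243} = \left(11640 + 2 \cdot 211600 + 544640\right) \left(- \frac{1}{476452}\right) - - \frac{133124}{270243} = \left(11640 + 423200 + 544640\right) \left(- \frac{1}{476452}\right) + \frac{133124}{270243} = 979480 \left(- \frac{1}{476452}\right) + \frac{133124}{270243} = - \frac{244870}{119113} + \frac{133124}{270243} = - \frac{50317604398}{32189454459}$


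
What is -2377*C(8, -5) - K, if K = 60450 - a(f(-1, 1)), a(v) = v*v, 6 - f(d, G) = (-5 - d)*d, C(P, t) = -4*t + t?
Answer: -96101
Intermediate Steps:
C(P, t) = -3*t
f(d, G) = 6 - d*(-5 - d) (f(d, G) = 6 - (-5 - d)*d = 6 - d*(-5 - d))
a(v) = v²
K = 60446 (K = 60450 - (6 + (-1)² + 5*(-1))² = 60450 - (6 + 1 - 5)² = 60450 - 1*2² = 60450 - 1*4 = 60450 - 4 = 60446)
-2377*C(8, -5) - K = -(-7131)*(-5) - 1*60446 = -2377*15 - 60446 = -35655 - 60446 = -96101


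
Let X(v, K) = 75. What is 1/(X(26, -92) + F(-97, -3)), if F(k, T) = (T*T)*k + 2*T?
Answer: -1/804 ≈ -0.0012438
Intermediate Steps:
F(k, T) = 2*T + k*T² (F(k, T) = T²*k + 2*T = k*T² + 2*T = 2*T + k*T²)
1/(X(26, -92) + F(-97, -3)) = 1/(75 - 3*(2 - 3*(-97))) = 1/(75 - 3*(2 + 291)) = 1/(75 - 3*293) = 1/(75 - 879) = 1/(-804) = -1/804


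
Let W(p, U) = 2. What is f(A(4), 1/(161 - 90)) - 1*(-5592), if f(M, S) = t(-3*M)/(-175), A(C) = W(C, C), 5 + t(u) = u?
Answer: 978611/175 ≈ 5592.1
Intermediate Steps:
t(u) = -5 + u
A(C) = 2
f(M, S) = 1/35 + 3*M/175 (f(M, S) = (-5 - 3*M)/(-175) = (-5 - 3*M)*(-1/175) = 1/35 + 3*M/175)
f(A(4), 1/(161 - 90)) - 1*(-5592) = (1/35 + (3/175)*2) - 1*(-5592) = (1/35 + 6/175) + 5592 = 11/175 + 5592 = 978611/175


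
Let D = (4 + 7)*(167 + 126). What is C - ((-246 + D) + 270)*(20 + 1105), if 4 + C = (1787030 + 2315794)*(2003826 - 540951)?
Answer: 6001915006121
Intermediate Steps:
D = 3223 (D = 11*293 = 3223)
C = 6001918658996 (C = -4 + (1787030 + 2315794)*(2003826 - 540951) = -4 + 4102824*1462875 = -4 + 6001918659000 = 6001918658996)
C - ((-246 + D) + 270)*(20 + 1105) = 6001918658996 - ((-246 + 3223) + 270)*(20 + 1105) = 6001918658996 - (2977 + 270)*1125 = 6001918658996 - 3247*1125 = 6001918658996 - 1*3652875 = 6001918658996 - 3652875 = 6001915006121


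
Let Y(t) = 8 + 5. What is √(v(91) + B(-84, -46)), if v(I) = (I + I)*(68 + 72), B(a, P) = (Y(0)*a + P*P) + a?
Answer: 2*√6605 ≈ 162.54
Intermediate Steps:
Y(t) = 13
B(a, P) = P² + 14*a (B(a, P) = (13*a + P*P) + a = (13*a + P²) + a = (P² + 13*a) + a = P² + 14*a)
v(I) = 280*I (v(I) = (2*I)*140 = 280*I)
√(v(91) + B(-84, -46)) = √(280*91 + ((-46)² + 14*(-84))) = √(25480 + (2116 - 1176)) = √(25480 + 940) = √26420 = 2*√6605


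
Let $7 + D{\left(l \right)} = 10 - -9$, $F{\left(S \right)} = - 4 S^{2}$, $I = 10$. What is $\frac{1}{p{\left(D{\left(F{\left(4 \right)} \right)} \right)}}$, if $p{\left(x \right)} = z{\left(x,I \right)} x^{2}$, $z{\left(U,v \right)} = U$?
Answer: $\frac{1}{1728} \approx 0.0005787$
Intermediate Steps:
$D{\left(l \right)} = 12$ ($D{\left(l \right)} = -7 + \left(10 - -9\right) = -7 + \left(10 + 9\right) = -7 + 19 = 12$)
$p{\left(x \right)} = x^{3}$ ($p{\left(x \right)} = x x^{2} = x^{3}$)
$\frac{1}{p{\left(D{\left(F{\left(4 \right)} \right)} \right)}} = \frac{1}{12^{3}} = \frac{1}{1728}$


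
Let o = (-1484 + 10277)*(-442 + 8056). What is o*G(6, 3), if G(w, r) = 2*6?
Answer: 803398824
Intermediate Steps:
G(w, r) = 12
o = 66949902 (o = 8793*7614 = 66949902)
o*G(6, 3) = 66949902*12 = 803398824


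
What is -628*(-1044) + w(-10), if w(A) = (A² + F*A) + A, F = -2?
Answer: 655742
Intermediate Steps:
w(A) = A² - A (w(A) = (A² - 2*A) + A = A² - A)
-628*(-1044) + w(-10) = -628*(-1044) - 10*(-1 - 10) = 655632 - 10*(-11) = 655632 + 110 = 655742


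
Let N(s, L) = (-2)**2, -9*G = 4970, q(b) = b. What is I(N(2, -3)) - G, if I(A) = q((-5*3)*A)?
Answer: 4430/9 ≈ 492.22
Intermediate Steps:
G = -4970/9 (G = -1/9*4970 = -4970/9 ≈ -552.22)
N(s, L) = 4
I(A) = -15*A (I(A) = (-5*3)*A = -15*A)
I(N(2, -3)) - G = -15*4 - 1*(-4970/9) = -60 + 4970/9 = 4430/9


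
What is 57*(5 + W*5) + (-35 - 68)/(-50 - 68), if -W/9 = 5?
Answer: -1479617/118 ≈ -12539.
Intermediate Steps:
W = -45 (W = -9*5 = -45)
57*(5 + W*5) + (-35 - 68)/(-50 - 68) = 57*(5 - 45*5) + (-35 - 68)/(-50 - 68) = 57*(5 - 225) - 103/(-118) = 57*(-220) - 103*(-1/118) = -12540 + 103/118 = -1479617/118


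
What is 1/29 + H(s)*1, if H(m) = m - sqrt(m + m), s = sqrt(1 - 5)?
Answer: 1/29 + 2*I - sqrt(2)*(1 + I) ≈ -1.3797 + 0.58579*I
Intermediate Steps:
s = 2*I (s = sqrt(-4) = 2*I ≈ 2.0*I)
H(m) = m - sqrt(2)*sqrt(m) (H(m) = m - sqrt(2*m) = m - sqrt(2)*sqrt(m))
1/29 + H(s)*1 = 1/29 + (2*I - sqrt(2)*sqrt(2*I))*1 = 1/29 + (2*I - sqrt(2)*(1 + I))*1 = 1/29 + (2*I - sqrt(2)*(1 + I)) = 1/29 + 2*I - sqrt(2)*(1 + I)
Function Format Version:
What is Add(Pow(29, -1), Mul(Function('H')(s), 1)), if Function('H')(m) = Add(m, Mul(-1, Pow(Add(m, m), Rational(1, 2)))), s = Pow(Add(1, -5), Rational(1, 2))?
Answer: Add(Rational(1, 29), Mul(2, I), Mul(-1, Pow(2, Rational(1, 2)), Add(1, I))) ≈ Add(-1.3797, Mul(0.58579, I))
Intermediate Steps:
s = Mul(2, I) (s = Pow(-4, Rational(1, 2)) = Mul(2, I) ≈ Mul(2.0000, I))
Function('H')(m) = Add(m, Mul(-1, Pow(2, Rational(1, 2)), Pow(m, Rational(1, 2)))) (Function('H')(m) = Add(m, Mul(-1, Pow(Mul(2, m), Rational(1, 2)))) = Add(m, Mul(-1, Mul(Pow(2, Rational(1, 2)), Pow(m, Rational(1, 2))))) = Add(m, Mul(-1, Pow(2, Rational(1, 2)), Pow(m, Rational(1, 2)))))
Add(Pow(29, -1), Mul(Function('H')(s), 1)) = Add(Pow(29, -1), Mul(Add(Mul(2, I), Mul(-1, Pow(2, Rational(1, 2)), Pow(Mul(2, I), Rational(1, 2)))), 1)) = Add(Rational(1, 29), Mul(Add(Mul(2, I), Mul(-1, Pow(2, Rational(1, 2)), Add(1, I))), 1)) = Add(Rational(1, 29), Add(Mul(2, I), Mul(-1, Pow(2, Rational(1, 2)), Add(1, I)))) = Add(Rational(1, 29), Mul(2, I), Mul(-1, Pow(2, Rational(1, 2)), Add(1, I)))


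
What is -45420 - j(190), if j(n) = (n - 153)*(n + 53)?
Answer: -54411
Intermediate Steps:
j(n) = (-153 + n)*(53 + n)
-45420 - j(190) = -45420 - (-8109 + 190**2 - 100*190) = -45420 - (-8109 + 36100 - 19000) = -45420 - 1*8991 = -45420 - 8991 = -54411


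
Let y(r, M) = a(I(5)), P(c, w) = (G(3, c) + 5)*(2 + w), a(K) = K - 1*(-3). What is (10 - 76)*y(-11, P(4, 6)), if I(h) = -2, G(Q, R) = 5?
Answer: -66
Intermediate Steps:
a(K) = 3 + K (a(K) = K + 3 = 3 + K)
P(c, w) = 20 + 10*w (P(c, w) = (5 + 5)*(2 + w) = 10*(2 + w) = 20 + 10*w)
y(r, M) = 1 (y(r, M) = 3 - 2 = 1)
(10 - 76)*y(-11, P(4, 6)) = (10 - 76)*1 = -66*1 = -66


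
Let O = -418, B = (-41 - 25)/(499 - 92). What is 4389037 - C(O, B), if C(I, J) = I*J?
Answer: 162391861/37 ≈ 4.3890e+6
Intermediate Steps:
B = -6/37 (B = -66/407 = -66*1/407 = -6/37 ≈ -0.16216)
4389037 - C(O, B) = 4389037 - (-418)*(-6)/37 = 4389037 - 1*2508/37 = 4389037 - 2508/37 = 162391861/37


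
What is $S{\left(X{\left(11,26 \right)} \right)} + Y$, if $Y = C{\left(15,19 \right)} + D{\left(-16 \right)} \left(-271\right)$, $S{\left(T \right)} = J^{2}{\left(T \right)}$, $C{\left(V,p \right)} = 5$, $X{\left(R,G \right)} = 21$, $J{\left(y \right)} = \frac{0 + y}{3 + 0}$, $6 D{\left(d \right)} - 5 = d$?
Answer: $\frac{3305}{6} \approx 550.83$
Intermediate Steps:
$D{\left(d \right)} = \frac{5}{6} + \frac{d}{6}$
$J{\left(y \right)} = \frac{y}{3}$
$S{\left(T \right)} = \frac{T^{2}}{9}$ ($S{\left(T \right)} = \left(\frac{T}{3}\right)^{2} = \frac{T^{2}}{9}$)
$Y = \frac{3011}{6}$ ($Y = 5 + \left(\frac{5}{6} + \frac{1}{6} \left(-16\right)\right) \left(-271\right) = 5 + \left(\frac{5}{6} - \frac{8}{3}\right) \left(-271\right) = 5 - - \frac{2981}{6} = 5 + \frac{2981}{6} = \frac{3011}{6} \approx 501.83$)
$S{\left(X{\left(11,26 \right)} \right)} + Y = \frac{21^{2}}{9} + \frac{3011}{6} = \frac{1}{9} \cdot 441 + \frac{3011}{6} = 49 + \frac{3011}{6} = \frac{3305}{6}$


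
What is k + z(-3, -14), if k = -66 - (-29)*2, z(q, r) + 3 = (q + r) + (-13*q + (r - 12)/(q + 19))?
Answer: 75/8 ≈ 9.3750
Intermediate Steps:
z(q, r) = -3 + r - 12*q + (-12 + r)/(19 + q) (z(q, r) = -3 + ((q + r) + (-13*q + (r - 12)/(q + 19))) = -3 + ((q + r) + (-13*q + (-12 + r)/(19 + q))) = -3 + (r - 12*q + (-12 + r)/(19 + q)) = -3 + r - 12*q + (-12 + r)/(19 + q))
k = -8 (k = -66 - 1*(-58) = -66 + 58 = -8)
k + z(-3, -14) = -8 + (-69 - 231*(-3) - 12*(-3)**2 + 20*(-14) - 3*(-14))/(19 - 3) = -8 + (-69 + 693 - 12*9 - 280 + 42)/16 = -8 + (-69 + 693 - 108 - 280 + 42)/16 = -8 + (1/16)*278 = -8 + 139/8 = 75/8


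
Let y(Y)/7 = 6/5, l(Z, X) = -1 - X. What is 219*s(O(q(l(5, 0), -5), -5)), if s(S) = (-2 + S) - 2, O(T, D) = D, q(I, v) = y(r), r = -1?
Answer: -1971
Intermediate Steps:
y(Y) = 42/5 (y(Y) = 7*(6/5) = 42/5)
q(I, v) = 42/5
s(S) = -4 + S
219*s(O(q(l(5, 0), -5), -5)) = 219*(-4 - 5) = 219*(-9) = -1971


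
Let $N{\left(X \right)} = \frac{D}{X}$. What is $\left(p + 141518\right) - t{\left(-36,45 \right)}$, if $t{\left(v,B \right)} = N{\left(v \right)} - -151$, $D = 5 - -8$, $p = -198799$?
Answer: $- \frac{2067539}{36} \approx -57432.0$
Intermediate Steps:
$D = 13$ ($D = 5 + 8 = 13$)
$N{\left(X \right)} = \frac{13}{X}$
$t{\left(v,B \right)} = 151 + \frac{13}{v}$ ($t{\left(v,B \right)} = \frac{13}{v} - -151 = \frac{13}{v} + 151 = 151 + \frac{13}{v}$)
$\left(p + 141518\right) - t{\left(-36,45 \right)} = \left(-198799 + 141518\right) - \left(151 + \frac{13}{-36}\right) = -57281 - \left(151 + 13 \left(- \frac{1}{36}\right)\right) = -57281 - \left(151 - \frac{13}{36}\right) = -57281 - \frac{5423}{36} = - \frac{2067539}{36}$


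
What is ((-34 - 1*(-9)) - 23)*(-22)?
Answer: 1056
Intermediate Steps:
((-34 - 1*(-9)) - 23)*(-22) = ((-34 + 9) - 23)*(-22) = (-25 - 23)*(-22) = -48*(-22) = 1056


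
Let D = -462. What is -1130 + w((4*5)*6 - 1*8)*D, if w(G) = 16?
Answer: -8522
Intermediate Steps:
-1130 + w((4*5)*6 - 1*8)*D = -1130 + 16*(-462) = -1130 - 7392 = -8522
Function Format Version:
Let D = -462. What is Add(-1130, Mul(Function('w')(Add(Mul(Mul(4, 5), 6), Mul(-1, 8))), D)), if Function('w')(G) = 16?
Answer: -8522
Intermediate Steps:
Add(-1130, Mul(Function('w')(Add(Mul(Mul(4, 5), 6), Mul(-1, 8))), D)) = Add(-1130, Mul(16, -462)) = Add(-1130, -7392) = -8522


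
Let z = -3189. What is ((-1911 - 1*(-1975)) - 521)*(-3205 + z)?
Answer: 2922058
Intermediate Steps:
((-1911 - 1*(-1975)) - 521)*(-3205 + z) = ((-1911 - 1*(-1975)) - 521)*(-3205 - 3189) = ((-1911 + 1975) - 521)*(-6394) = (64 - 521)*(-6394) = -457*(-6394) = 2922058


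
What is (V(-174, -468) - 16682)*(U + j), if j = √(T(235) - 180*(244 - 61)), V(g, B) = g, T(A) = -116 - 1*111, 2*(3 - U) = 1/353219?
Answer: -17861569964/353219 - 16856*I*√33167 ≈ -50568.0 - 3.0698e+6*I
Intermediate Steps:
U = 2119313/706438 (U = 3 - ½/353219 = 3 - ½*1/353219 = 3 - 1/706438 = 2119313/706438 ≈ 3.0000)
T(A) = -227 (T(A) = -116 - 111 = -227)
j = I*√33167 (j = √(-227 - 180*(244 - 61)) = √(-227 - 180*183) = √(-227 - 32940) = √(-33167) = I*√33167 ≈ 182.12*I)
(V(-174, -468) - 16682)*(U + j) = (-174 - 16682)*(2119313/706438 + I*√33167) = -16856*(2119313/706438 + I*√33167) = -17861569964/353219 - 16856*I*√33167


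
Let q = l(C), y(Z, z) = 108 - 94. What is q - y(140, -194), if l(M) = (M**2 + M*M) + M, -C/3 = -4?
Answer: 286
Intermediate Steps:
C = 12 (C = -3*(-4) = 12)
l(M) = M + 2*M**2 (l(M) = (M**2 + M**2) + M = 2*M**2 + M = M + 2*M**2)
y(Z, z) = 14
q = 300 (q = 12*(1 + 2*12) = 12*(1 + 24) = 12*25 = 300)
q - y(140, -194) = 300 - 1*14 = 300 - 14 = 286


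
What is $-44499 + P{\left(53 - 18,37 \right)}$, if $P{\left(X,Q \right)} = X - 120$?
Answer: $-44584$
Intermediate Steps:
$P{\left(X,Q \right)} = -120 + X$
$-44499 + P{\left(53 - 18,37 \right)} = -44499 + \left(-120 + \left(53 - 18\right)\right) = -44499 + \left(-120 + 35\right) = -44499 - 85 = -44584$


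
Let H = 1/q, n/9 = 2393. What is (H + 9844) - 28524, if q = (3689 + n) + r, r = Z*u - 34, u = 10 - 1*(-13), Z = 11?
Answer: -475312599/25445 ≈ -18680.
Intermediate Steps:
n = 21537 (n = 9*2393 = 21537)
u = 23 (u = 10 + 13 = 23)
r = 219 (r = 11*23 - 34 = 253 - 34 = 219)
q = 25445 (q = (3689 + 21537) + 219 = 25226 + 219 = 25445)
H = 1/25445 ≈ 3.9300e-5
(H + 9844) - 28524 = (1/25445 + 9844) - 28524 = 250480581/25445 - 28524 = -475312599/25445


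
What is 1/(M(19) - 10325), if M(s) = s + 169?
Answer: -1/10137 ≈ -9.8648e-5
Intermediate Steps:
M(s) = 169 + s
1/(M(19) - 10325) = 1/((169 + 19) - 10325) = 1/(188 - 10325) = 1/(-10137) = -1/10137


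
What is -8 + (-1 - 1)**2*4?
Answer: 8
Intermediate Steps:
-8 + (-1 - 1)**2*4 = -8 + (-2)**2*4 = -8 + 4*4 = -8 + 16 = 8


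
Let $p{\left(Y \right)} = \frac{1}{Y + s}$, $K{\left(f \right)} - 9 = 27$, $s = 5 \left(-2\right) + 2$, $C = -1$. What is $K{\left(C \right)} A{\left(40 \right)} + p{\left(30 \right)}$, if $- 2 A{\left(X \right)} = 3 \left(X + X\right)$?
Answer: $- \frac{95039}{22} \approx -4320.0$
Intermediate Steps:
$s = -8$ ($s = -10 + 2 = -8$)
$K{\left(f \right)} = 36$ ($K{\left(f \right)} = 9 + 27 = 36$)
$p{\left(Y \right)} = \frac{1}{-8 + Y}$ ($p{\left(Y \right)} = \frac{1}{Y - 8} = \frac{1}{-8 + Y}$)
$A{\left(X \right)} = - 3 X$ ($A{\left(X \right)} = - \frac{3 \left(X + X\right)}{2} = - \frac{3 \cdot 2 X}{2} = - \frac{6 X}{2} = - 3 X$)
$K{\left(C \right)} A{\left(40 \right)} + p{\left(30 \right)} = 36 \left(\left(-3\right) 40\right) + \frac{1}{-8 + 30} = 36 \left(-120\right) + \frac{1}{22} = -4320 + \frac{1}{22} = - \frac{95039}{22}$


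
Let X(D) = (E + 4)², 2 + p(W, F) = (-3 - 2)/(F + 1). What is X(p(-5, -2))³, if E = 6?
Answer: 1000000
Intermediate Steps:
p(W, F) = -2 - 5/(1 + F) (p(W, F) = -2 + (-3 - 2)/(F + 1) = -2 - 5/(1 + F))
X(D) = 100 (X(D) = (6 + 4)² = 10² = 100)
X(p(-5, -2))³ = 100³ = 1000000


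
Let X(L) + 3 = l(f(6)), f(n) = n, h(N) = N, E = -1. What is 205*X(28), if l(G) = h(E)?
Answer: -820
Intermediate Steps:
l(G) = -1
X(L) = -4 (X(L) = -3 - 1 = -4)
205*X(28) = 205*(-4) = -820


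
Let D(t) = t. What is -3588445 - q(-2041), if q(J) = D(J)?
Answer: -3586404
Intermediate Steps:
q(J) = J
-3588445 - q(-2041) = -3588445 - 1*(-2041) = -3588445 + 2041 = -3586404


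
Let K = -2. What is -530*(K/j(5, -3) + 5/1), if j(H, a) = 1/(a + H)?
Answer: -530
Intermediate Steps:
j(H, a) = 1/(H + a)
-530*(K/j(5, -3) + 5/1) = -530*(-2/(1/(5 - 3)) + 5/1) = -530*(-2/(1/2) + 5*1) = -530*(-2/½ + 5) = -530*(-2*2 + 5) = -530*(-4 + 5) = -530*1 = -530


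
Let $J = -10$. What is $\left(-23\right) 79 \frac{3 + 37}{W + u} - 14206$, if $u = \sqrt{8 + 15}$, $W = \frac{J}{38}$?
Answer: $- \frac{62250934}{4139} - \frac{13118740 \sqrt{23}}{4139} \approx -30241.0$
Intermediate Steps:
$W = - \frac{5}{19}$ ($W = - \frac{10}{38} = \left(-10\right) \frac{1}{38} = - \frac{5}{19} \approx -0.26316$)
$u = \sqrt{23} \approx 4.7958$
$\left(-23\right) 79 \frac{3 + 37}{W + u} - 14206 = \left(-23\right) 79 \frac{3 + 37}{- \frac{5}{19} + \sqrt{23}} - 14206 = - 1817 \frac{40}{- \frac{5}{19} + \sqrt{23}} - 14206 = - \frac{72680}{- \frac{5}{19} + \sqrt{23}} - 14206 = -14206 - \frac{72680}{- \frac{5}{19} + \sqrt{23}}$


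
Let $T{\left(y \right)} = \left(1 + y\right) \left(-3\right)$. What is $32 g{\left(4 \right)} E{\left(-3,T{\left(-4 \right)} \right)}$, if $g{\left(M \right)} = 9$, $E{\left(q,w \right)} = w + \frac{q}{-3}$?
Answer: $2880$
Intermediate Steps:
$T{\left(y \right)} = -3 - 3 y$
$E{\left(q,w \right)} = w - \frac{q}{3}$ ($E{\left(q,w \right)} = w + q \left(- \frac{1}{3}\right) = w - \frac{q}{3}$)
$32 g{\left(4 \right)} E{\left(-3,T{\left(-4 \right)} \right)} = 32 \cdot 9 \left(\left(-3 - -12\right) - -1\right) = 288 \left(\left(-3 + 12\right) + 1\right) = 288 \left(9 + 1\right) = 288 \cdot 10 = 2880$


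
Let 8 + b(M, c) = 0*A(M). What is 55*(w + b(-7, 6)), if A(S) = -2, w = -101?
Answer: -5995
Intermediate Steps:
b(M, c) = -8 (b(M, c) = -8 + 0*(-2) = -8 + 0 = -8)
55*(w + b(-7, 6)) = 55*(-101 - 8) = 55*(-109) = -5995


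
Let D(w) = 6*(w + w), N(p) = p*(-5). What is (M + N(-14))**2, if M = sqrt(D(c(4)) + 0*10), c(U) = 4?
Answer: 4948 + 560*sqrt(3) ≈ 5917.9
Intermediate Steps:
N(p) = -5*p
D(w) = 12*w (D(w) = 6*(2*w) = 12*w)
M = 4*sqrt(3) (M = sqrt(12*4 + 0*10) = sqrt(48 + 0) = sqrt(48) = 4*sqrt(3) ≈ 6.9282)
(M + N(-14))**2 = (4*sqrt(3) - 5*(-14))**2 = (4*sqrt(3) + 70)**2 = (70 + 4*sqrt(3))**2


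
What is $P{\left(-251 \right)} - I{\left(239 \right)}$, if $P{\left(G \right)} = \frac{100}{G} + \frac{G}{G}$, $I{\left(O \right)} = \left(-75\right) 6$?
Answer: $\frac{113101}{251} \approx 450.6$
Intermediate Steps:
$I{\left(O \right)} = -450$
$P{\left(G \right)} = 1 + \frac{100}{G}$ ($P{\left(G \right)} = \frac{100}{G} + 1 = 1 + \frac{100}{G}$)
$P{\left(-251 \right)} - I{\left(239 \right)} = \frac{100 - 251}{-251} - -450 = \left(- \frac{1}{251}\right) \left(-151\right) + 450 = \frac{151}{251} + 450 = \frac{113101}{251}$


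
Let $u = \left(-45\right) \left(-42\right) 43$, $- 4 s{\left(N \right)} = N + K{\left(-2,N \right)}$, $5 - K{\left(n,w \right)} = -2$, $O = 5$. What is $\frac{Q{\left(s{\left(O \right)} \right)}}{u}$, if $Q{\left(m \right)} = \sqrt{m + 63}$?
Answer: $\frac{\sqrt{15}}{40635} \approx 9.5312 \cdot 10^{-5}$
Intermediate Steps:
$K{\left(n,w \right)} = 7$ ($K{\left(n,w \right)} = 5 - -2 = 5 + 2 = 7$)
$s{\left(N \right)} = - \frac{7}{4} - \frac{N}{4}$ ($s{\left(N \right)} = - \frac{N + 7}{4} = - \frac{7 + N}{4} = - \frac{7}{4} - \frac{N}{4}$)
$Q{\left(m \right)} = \sqrt{63 + m}$
$u = 81270$ ($u = 1890 \cdot 43 = 81270$)
$\frac{Q{\left(s{\left(O \right)} \right)}}{u} = \frac{\sqrt{63 - 3}}{81270} = \sqrt{63 - 3} \cdot \frac{1}{81270} = \sqrt{60} \cdot \frac{1}{81270} = 2 \sqrt{15} \cdot \frac{1}{81270} = \frac{\sqrt{15}}{40635}$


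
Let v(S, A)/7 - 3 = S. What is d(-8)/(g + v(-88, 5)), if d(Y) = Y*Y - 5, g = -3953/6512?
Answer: -384208/3878593 ≈ -0.099059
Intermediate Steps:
g = -3953/6512 (g = -3953*1/6512 = -3953/6512 ≈ -0.60703)
v(S, A) = 21 + 7*S
d(Y) = -5 + Y**2 (d(Y) = Y**2 - 5 = -5 + Y**2)
d(-8)/(g + v(-88, 5)) = (-5 + (-8)**2)/(-3953/6512 + (21 + 7*(-88))) = (-5 + 64)/(-3953/6512 + (21 - 616)) = 59/(-3953/6512 - 595) = 59/(-3878593/6512) = 59*(-6512/3878593) = -384208/3878593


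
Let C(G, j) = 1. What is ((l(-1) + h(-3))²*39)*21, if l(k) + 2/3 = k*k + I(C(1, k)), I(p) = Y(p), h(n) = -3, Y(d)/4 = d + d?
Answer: 23296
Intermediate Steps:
Y(d) = 8*d (Y(d) = 4*(d + d) = 4*(2*d) = 8*d)
I(p) = 8*p
l(k) = 22/3 + k² (l(k) = -⅔ + (k*k + 8*1) = -⅔ + (k² + 8) = -⅔ + (8 + k²) = 22/3 + k²)
((l(-1) + h(-3))²*39)*21 = (((22/3 + (-1)²) - 3)²*39)*21 = (((22/3 + 1) - 3)²*39)*21 = ((25/3 - 3)²*39)*21 = ((16/3)²*39)*21 = ((256/9)*39)*21 = (3328/3)*21 = 23296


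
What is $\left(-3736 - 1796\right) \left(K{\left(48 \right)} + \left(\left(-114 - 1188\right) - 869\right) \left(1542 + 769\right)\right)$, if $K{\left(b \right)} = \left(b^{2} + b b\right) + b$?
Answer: $27729288300$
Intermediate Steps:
$K{\left(b \right)} = b + 2 b^{2}$ ($K{\left(b \right)} = \left(b^{2} + b^{2}\right) + b = 2 b^{2} + b = b + 2 b^{2}$)
$\left(-3736 - 1796\right) \left(K{\left(48 \right)} + \left(\left(-114 - 1188\right) - 869\right) \left(1542 + 769\right)\right) = \left(-3736 - 1796\right) \left(48 \left(1 + 2 \cdot 48\right) + \left(\left(-114 - 1188\right) - 869\right) \left(1542 + 769\right)\right) = - 5532 \left(48 \left(1 + 96\right) + \left(-1302 - 869\right) 2311\right) = - 5532 \left(48 \cdot 97 - 5017181\right) = - 5532 \left(4656 - 5017181\right) = \left(-5532\right) \left(-5012525\right) = 27729288300$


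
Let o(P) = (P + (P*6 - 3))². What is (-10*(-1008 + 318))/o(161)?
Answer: 1725/315844 ≈ 0.0054616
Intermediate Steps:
o(P) = (-3 + 7*P)² (o(P) = (P + (6*P - 3))² = (P + (-3 + 6*P))² = (-3 + 7*P)²)
(-10*(-1008 + 318))/o(161) = (-10*(-1008 + 318))/((-3 + 7*161)²) = (-10*(-690))/((-3 + 1127)²) = 6900/(1124²) = 6900/1263376 = 6900*(1/1263376) = 1725/315844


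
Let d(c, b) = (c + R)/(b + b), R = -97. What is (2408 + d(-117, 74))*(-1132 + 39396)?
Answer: 3407122220/37 ≈ 9.2084e+7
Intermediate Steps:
d(c, b) = (-97 + c)/(2*b) (d(c, b) = (c - 97)/(b + b) = (-97 + c)/((2*b)) = (-97 + c)*(1/(2*b)) = (-97 + c)/(2*b))
(2408 + d(-117, 74))*(-1132 + 39396) = (2408 + (1/2)*(-97 - 117)/74)*(-1132 + 39396) = (2408 + (1/2)*(1/74)*(-214))*38264 = (2408 - 107/74)*38264 = (178085/74)*38264 = 3407122220/37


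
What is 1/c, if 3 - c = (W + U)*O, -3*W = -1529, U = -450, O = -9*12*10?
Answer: 1/64443 ≈ 1.5518e-5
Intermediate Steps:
O = -1080 (O = -108*10 = -1080)
W = 1529/3 (W = -1/3*(-1529) = 1529/3 ≈ 509.67)
c = 64443 (c = 3 - (1529/3 - 450)*(-1080) = 3 - 179*(-1080)/3 = 3 - 1*(-64440) = 3 + 64440 = 64443)
1/c = 1/64443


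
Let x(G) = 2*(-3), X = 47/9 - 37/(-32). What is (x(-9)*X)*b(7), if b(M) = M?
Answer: -12859/48 ≈ -267.90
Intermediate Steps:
X = 1837/288 (X = 47*(⅑) - 37*(-1/32) = 47/9 + 37/32 = 1837/288 ≈ 6.3785)
x(G) = -6
(x(-9)*X)*b(7) = -6*1837/288*7 = -1837/48*7 = -12859/48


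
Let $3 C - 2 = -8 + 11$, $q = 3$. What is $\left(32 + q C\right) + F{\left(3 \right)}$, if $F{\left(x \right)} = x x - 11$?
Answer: $35$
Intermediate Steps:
$F{\left(x \right)} = -11 + x^{2}$ ($F{\left(x \right)} = x^{2} - 11 = -11 + x^{2}$)
$C = \frac{5}{3}$ ($C = \frac{2}{3} + \frac{-8 + 11}{3} = \frac{2}{3} + \frac{1}{3} \cdot 3 = \frac{2}{3} + 1 = \frac{5}{3} \approx 1.6667$)
$\left(32 + q C\right) + F{\left(3 \right)} = \left(32 + 3 \cdot \frac{5}{3}\right) - \left(11 - 3^{2}\right) = \left(32 + 5\right) + \left(-11 + 9\right) = 37 - 2 = 35$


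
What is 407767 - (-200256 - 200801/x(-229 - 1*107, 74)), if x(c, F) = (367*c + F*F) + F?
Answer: 71601803725/117762 ≈ 6.0802e+5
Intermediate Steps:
x(c, F) = F + F**2 + 367*c (x(c, F) = (367*c + F**2) + F = (F**2 + 367*c) + F = F + F**2 + 367*c)
407767 - (-200256 - 200801/x(-229 - 1*107, 74)) = 407767 - (-200256 - 200801/(74 + 74**2 + 367*(-229 - 1*107))) = 407767 - (-200256 - 200801/(74 + 5476 + 367*(-229 - 107))) = 407767 - (-200256 - 200801/(74 + 5476 + 367*(-336))) = 407767 - (-200256 - 200801/(74 + 5476 - 123312)) = 407767 - (-200256 - 200801/(-117762)) = 407767 - (-200256 - 200801*(-1/117762)) = 407767 - (-200256 + 200801/117762) = 407767 - 1*(-23582346271/117762) = 407767 + 23582346271/117762 = 71601803725/117762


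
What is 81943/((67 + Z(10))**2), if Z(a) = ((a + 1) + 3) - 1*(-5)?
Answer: 81943/7396 ≈ 11.079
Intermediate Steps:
Z(a) = 9 + a (Z(a) = ((1 + a) + 3) + 5 = (4 + a) + 5 = 9 + a)
81943/((67 + Z(10))**2) = 81943/((67 + (9 + 10))**2) = 81943/((67 + 19)**2) = 81943/(86**2) = 81943/7396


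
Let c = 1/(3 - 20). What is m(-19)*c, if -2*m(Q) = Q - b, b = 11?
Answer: -15/17 ≈ -0.88235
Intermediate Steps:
m(Q) = 11/2 - Q/2 (m(Q) = -(Q - 1*11)/2 = -(Q - 11)/2 = -(-11 + Q)/2 = 11/2 - Q/2)
c = -1/17 (c = 1/(-17) = -1/17 ≈ -0.058824)
m(-19)*c = (11/2 - 1/2*(-19))*(-1/17) = (11/2 + 19/2)*(-1/17) = 15*(-1/17) = -15/17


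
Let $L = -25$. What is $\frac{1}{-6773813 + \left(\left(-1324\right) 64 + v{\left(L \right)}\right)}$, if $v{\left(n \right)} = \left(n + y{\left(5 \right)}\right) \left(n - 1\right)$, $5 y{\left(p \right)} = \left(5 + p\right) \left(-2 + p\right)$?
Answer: $- \frac{1}{6858055} \approx -1.4581 \cdot 10^{-7}$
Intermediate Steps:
$y{\left(p \right)} = \frac{\left(-2 + p\right) \left(5 + p\right)}{5}$ ($y{\left(p \right)} = \frac{\left(5 + p\right) \left(-2 + p\right)}{5} = \frac{\left(-2 + p\right) \left(5 + p\right)}{5}$)
$v{\left(n \right)} = \left(-1 + n\right) \left(6 + n\right)$ ($v{\left(n \right)} = \left(n + \left(-2 + \frac{5^{2}}{5} + \frac{3}{5} \cdot 5\right)\right) \left(n - 1\right) = \left(n + \left(-2 + \frac{1}{5} \cdot 25 + 3\right)\right) \left(-1 + n\right) = \left(n + \left(-2 + 5 + 3\right)\right) \left(-1 + n\right) = \left(n + 6\right) \left(-1 + n\right) = \left(6 + n\right) \left(-1 + n\right) = \left(-1 + n\right) \left(6 + n\right)$)
$\frac{1}{-6773813 + \left(\left(-1324\right) 64 + v{\left(L \right)}\right)} = \frac{1}{-6773813 + \left(\left(-1324\right) 64 + \left(-6 + \left(-25\right)^{2} + 5 \left(-25\right)\right)\right)} = \frac{1}{-6773813 - 84242} = \frac{1}{-6858055} = - \frac{1}{6858055}$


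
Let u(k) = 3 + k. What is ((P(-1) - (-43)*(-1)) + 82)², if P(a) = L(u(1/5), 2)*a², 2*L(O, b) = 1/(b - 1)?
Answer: 6241/4 ≈ 1560.3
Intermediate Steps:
L(O, b) = 1/(2*(-1 + b)) (L(O, b) = 1/(2*(b - 1)) = 1/(2*(-1 + b)))
P(a) = a²/2 (P(a) = (1/(2*(-1 + 2)))*a² = ((½)/1)*a² = ((½)*1)*a² = a²/2)
((P(-1) - (-43)*(-1)) + 82)² = (((½)*(-1)² - (-43)*(-1)) + 82)² = (((½)*1 - 1*43) + 82)² = ((½ - 43) + 82)² = (-85/2 + 82)² = (79/2)² = 6241/4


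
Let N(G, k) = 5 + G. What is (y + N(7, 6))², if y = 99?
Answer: 12321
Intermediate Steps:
(y + N(7, 6))² = (99 + (5 + 7))² = (99 + 12)² = 111² = 12321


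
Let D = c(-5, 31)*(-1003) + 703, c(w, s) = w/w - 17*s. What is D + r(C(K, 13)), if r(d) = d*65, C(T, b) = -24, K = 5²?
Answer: 526721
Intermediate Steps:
c(w, s) = 1 - 17*s
K = 25
r(d) = 65*d
D = 528281 (D = (1 - 17*31)*(-1003) + 703 = (1 - 527)*(-1003) + 703 = -526*(-1003) + 703 = 527578 + 703 = 528281)
D + r(C(K, 13)) = 528281 + 65*(-24) = 528281 - 1560 = 526721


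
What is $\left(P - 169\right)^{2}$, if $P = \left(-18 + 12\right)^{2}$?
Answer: $17689$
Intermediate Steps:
$P = 36$ ($P = \left(-6\right)^{2} = 36$)
$\left(P - 169\right)^{2} = \left(36 - 169\right)^{2} = \left(-133\right)^{2} = 17689$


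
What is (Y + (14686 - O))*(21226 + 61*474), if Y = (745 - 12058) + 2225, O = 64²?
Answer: 75310280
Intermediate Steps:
O = 4096
Y = -9088 (Y = -11313 + 2225 = -9088)
(Y + (14686 - O))*(21226 + 61*474) = (-9088 + (14686 - 1*4096))*(21226 + 61*474) = (-9088 + (14686 - 4096))*(21226 + 28914) = (-9088 + 10590)*50140 = 1502*50140 = 75310280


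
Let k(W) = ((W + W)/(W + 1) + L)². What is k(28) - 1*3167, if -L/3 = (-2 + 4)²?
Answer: -2578183/841 ≈ -3065.6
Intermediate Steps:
L = -12 (L = -3*(-2 + 4)² = -3*2² = -3*4 = -12)
k(W) = (-12 + 2*W/(1 + W))² (k(W) = ((W + W)/(W + 1) - 12)² = ((2*W)/(1 + W) - 12)² = (2*W/(1 + W) - 12)² = (-12 + 2*W/(1 + W))²)
k(28) - 1*3167 = 4*(6 + 5*28)²/(1 + 28)² - 1*3167 = 4*(6 + 140)²/29² - 3167 = 4*(1/841)*146² - 3167 = 4*(1/841)*21316 - 3167 = 85264/841 - 3167 = -2578183/841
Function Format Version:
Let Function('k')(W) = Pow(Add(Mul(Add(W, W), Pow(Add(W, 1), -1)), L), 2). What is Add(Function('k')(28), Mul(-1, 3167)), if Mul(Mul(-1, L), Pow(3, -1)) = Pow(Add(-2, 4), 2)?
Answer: Rational(-2578183, 841) ≈ -3065.6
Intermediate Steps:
L = -12 (L = Mul(-3, Pow(Add(-2, 4), 2)) = Mul(-3, Pow(2, 2)) = Mul(-3, 4) = -12)
Function('k')(W) = Pow(Add(-12, Mul(2, W, Pow(Add(1, W), -1))), 2) (Function('k')(W) = Pow(Add(Mul(Add(W, W), Pow(Add(W, 1), -1)), -12), 2) = Pow(Add(Mul(Mul(2, W), Pow(Add(1, W), -1)), -12), 2) = Pow(Add(Mul(2, W, Pow(Add(1, W), -1)), -12), 2) = Pow(Add(-12, Mul(2, W, Pow(Add(1, W), -1))), 2))
Add(Function('k')(28), Mul(-1, 3167)) = Add(Mul(4, Pow(Add(1, 28), -2), Pow(Add(6, Mul(5, 28)), 2)), Mul(-1, 3167)) = Add(Mul(4, Pow(29, -2), Pow(Add(6, 140), 2)), -3167) = Add(Mul(4, Rational(1, 841), Pow(146, 2)), -3167) = Add(Mul(4, Rational(1, 841), 21316), -3167) = Add(Rational(85264, 841), -3167) = Rational(-2578183, 841)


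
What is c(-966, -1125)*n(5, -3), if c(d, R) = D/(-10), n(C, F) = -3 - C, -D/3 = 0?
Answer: 0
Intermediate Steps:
D = 0 (D = -3*0 = 0)
c(d, R) = 0 (c(d, R) = 0/(-10) = -⅒*0 = 0)
c(-966, -1125)*n(5, -3) = 0*(-3 - 1*5) = 0*(-3 - 5) = 0*(-8) = 0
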